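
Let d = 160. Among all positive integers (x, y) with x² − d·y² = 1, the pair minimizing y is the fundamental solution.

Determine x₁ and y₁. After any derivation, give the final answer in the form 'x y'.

√160 → a₀=12, period (1,1,1,5,1,1,1,24); ℓ=8 even so k=7
step 0: (12, 1)  from 12·(1,0) + (0,1)
step 1: (13, 1)  from 1·(12,1) + (1,0)
step 2: (25, 2)  from 1·(13,1) + (12,1)
step 3: (38, 3)  from 1·(25,2) + (13,1)
…
step 5: (253, 20)  from 1·(215,17) + (38,3)
step 6: (468, 37)  from 1·(253,20) + (215,17)
step 7: (721, 57)  from 1·(468,37) + (253,20)
fundamental: x₁=721, y₁=57  (since 519841 − 160·3249 = 1)

721 57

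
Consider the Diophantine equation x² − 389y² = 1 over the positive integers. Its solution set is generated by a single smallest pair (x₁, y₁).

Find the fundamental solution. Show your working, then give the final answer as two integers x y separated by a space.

d=389: √d = [19; 1,2,1,1,1,1,2,1,38] (ℓ=9, odd), read p_17/q_17
i=0: a=19 ⇒ p=19, q=1
…
i=2: a=2 ⇒ p=59, q=3
…
i=7: a=2 ⇒ p=927, q=47
…
i=10: a=1 ⇒ p=50925, q=2582
i=11: a=2 ⇒ p=151493, q=7681
i=12: a=1 ⇒ p=202418, q=10263
i=13: a=1 ⇒ p=353911, q=17944
i=14: a=1 ⇒ p=556329, q=28207
…
i=16: a=2 ⇒ p=2376809, q=120509
i=17: a=1 ⇒ p=3287049, q=166660
fundamental: x₁=3287049, y₁=166660  (since 10804691128401 − 389·27775555600 = 1)

3287049 166660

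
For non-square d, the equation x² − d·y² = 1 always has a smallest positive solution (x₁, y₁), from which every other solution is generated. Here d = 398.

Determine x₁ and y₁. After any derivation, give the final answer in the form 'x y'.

399 20

d=398: √d = [19; 1,18,1,38] (ℓ=4, even), read p_3/q_3
k=0  a_k=19  p_k/q_k = 19/1
…
k=2  a_k=18  p_k/q_k = 379/19
k=3  a_k=1  p_k/q_k = 399/20
fundamental: x₁=399, y₁=20  (since 159201 − 398·400 = 1)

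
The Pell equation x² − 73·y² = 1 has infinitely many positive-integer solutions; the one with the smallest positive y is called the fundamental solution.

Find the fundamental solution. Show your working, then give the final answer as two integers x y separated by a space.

√73 → a₀=8, period (1,1,5,5,1,1,16); ℓ=7 odd so k=13
i=0: a=8 ⇒ p=8, q=1
i=1: a=1 ⇒ p=9, q=1
i=2: a=1 ⇒ p=17, q=2
i=3: a=5 ⇒ p=94, q=11
…
i=5: a=1 ⇒ p=581, q=68
i=6: a=1 ⇒ p=1068, q=125
…
i=9: a=1 ⇒ p=36406, q=4261
…
i=12: a=1 ⇒ p=1241008, q=145249
i=13: a=1 ⇒ p=2281249, q=267000
fundamental: x₁=2281249, y₁=267000  (since 5204097000001 − 73·71289000000 = 1)

2281249 267000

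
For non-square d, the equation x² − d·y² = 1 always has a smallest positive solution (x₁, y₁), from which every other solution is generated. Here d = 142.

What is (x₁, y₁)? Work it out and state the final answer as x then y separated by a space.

143 12

√142 → a₀=11, period (1,10,1,22); ℓ=4 even so k=3
k=0  a_k=11  p_k/q_k = 11/1
…
k=2  a_k=10  p_k/q_k = 131/11
k=3  a_k=1  p_k/q_k = 143/12
fundamental: x₁=143, y₁=12  (since 20449 − 142·144 = 1)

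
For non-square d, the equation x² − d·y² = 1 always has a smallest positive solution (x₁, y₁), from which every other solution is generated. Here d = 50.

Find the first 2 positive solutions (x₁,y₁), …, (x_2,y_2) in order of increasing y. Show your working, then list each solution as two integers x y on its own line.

d=50: √d = [7; 14] (ℓ=1, odd), read p_1/q_1
step 0: (7, 1)  from 7·(1,0) + (0,1)
step 1: (99, 14)  from 14·(7,1) + (1,0)
→ (99, 14).  Check: 99²=9801, 50·14²=9800, difference 1.
(99+14√50)^2 = 19601 + 2772√50

99 14
19601 2772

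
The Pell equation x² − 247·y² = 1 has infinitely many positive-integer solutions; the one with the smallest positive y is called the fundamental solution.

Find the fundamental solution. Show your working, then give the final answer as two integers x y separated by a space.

85292 5427

d=247: √d = [15; 1,2,1,1,9,1,9,1,1,2,1,30] (ℓ=12, even), read p_11/q_11
i=0: a=15 ⇒ p=15, q=1
…
i=3: a=1 ⇒ p=63, q=4
…
i=5: a=9 ⇒ p=1053, q=67
…
i=7: a=9 ⇒ p=11520, q=733
…
i=10: a=2 ⇒ p=61089, q=3887
i=11: a=1 ⇒ p=85292, q=5427
(x₁, y₁) = (85292, 5427);  85292² − 247·5427² = 1 ✓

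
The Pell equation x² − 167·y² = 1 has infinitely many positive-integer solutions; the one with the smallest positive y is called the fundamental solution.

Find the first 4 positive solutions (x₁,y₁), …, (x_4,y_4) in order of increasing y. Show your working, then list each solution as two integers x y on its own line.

d=167: √d = [12; 1,11,1,24] (ℓ=4, even), read p_3/q_3
i=0: a=12 ⇒ p=12, q=1
…
i=2: a=11 ⇒ p=155, q=12
i=3: a=1 ⇒ p=168, q=13
(x₁, y₁) = (168, 13);  168² − 167·13² = 1 ✓
k=2:  x_2 = 168·168+167·13·13 = 56447,  y_2 = 168·13+13·168 = 4368
k=3:  x_3 = 168·56447+167·13·4368 = 18966024,  y_3 = 168·4368+13·56447 = 1467635
k=4:  x_4 = 168·18966024+167·13·1467635 = 6372527617,  y_4 = 168·1467635+13·18966024 = 493120992

168 13
56447 4368
18966024 1467635
6372527617 493120992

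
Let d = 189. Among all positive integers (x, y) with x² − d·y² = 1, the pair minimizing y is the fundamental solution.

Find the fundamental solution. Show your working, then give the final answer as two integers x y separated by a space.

55 4

d=189: √d = [13; 1,2,1,26] (ℓ=4, even), read p_3/q_3
a_0=13:  p_0=13·1+0=13,  q_0=13·0+1=1
a_1=1:  p_1=1·13+1=14,  q_1=1·1+0=1
a_2=2:  p_2=2·14+13=41,  q_2=2·1+1=3
a_3=1:  p_3=1·41+14=55,  q_3=1·3+1=4
(x₁, y₁) = (55, 4);  55² − 189·4² = 1 ✓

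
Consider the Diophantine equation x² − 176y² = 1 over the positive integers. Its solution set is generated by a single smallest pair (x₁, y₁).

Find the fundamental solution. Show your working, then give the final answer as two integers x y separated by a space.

√176 → a₀=13, period (3,1,3,26); ℓ=4 even so k=3
k=0  a_k=13  p_k/q_k = 13/1
k=1  a_k=3  p_k/q_k = 40/3
k=2  a_k=1  p_k/q_k = 53/4
k=3  a_k=3  p_k/q_k = 199/15
fundamental: x₁=199, y₁=15  (since 39601 − 176·225 = 1)

199 15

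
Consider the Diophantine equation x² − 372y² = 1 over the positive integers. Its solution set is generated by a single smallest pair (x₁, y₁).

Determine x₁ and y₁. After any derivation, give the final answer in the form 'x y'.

√372 = [19; 3,2,12,2,3,38, …], period ℓ=6 (even) → k=5
k=0  a_k=19  p_k/q_k = 19/1
k=1  a_k=3  p_k/q_k = 58/3
…
k=3  a_k=12  p_k/q_k = 1678/87
k=4  a_k=2  p_k/q_k = 3491/181
k=5  a_k=3  p_k/q_k = 12151/630
(x₁, y₁) = (12151, 630);  12151² − 372·630² = 1 ✓

12151 630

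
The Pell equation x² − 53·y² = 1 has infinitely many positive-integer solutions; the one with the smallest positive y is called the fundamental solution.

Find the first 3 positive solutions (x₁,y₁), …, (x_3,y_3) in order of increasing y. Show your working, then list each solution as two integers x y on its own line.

66249 9100
8777860001 1205731800
1163048894346249 159757052027300

[7; 3,1,1,3,14] for √53; ℓ=5 ⇒ convergent index 9
k=0  a_k=7  p_k/q_k = 7/1
k=1  a_k=3  p_k/q_k = 22/3
…
k=8  a_k=1  p_k/q_k = 18557/2549
k=9  a_k=3  p_k/q_k = 66249/9100
(x₁, y₁) = (66249, 9100);  66249² − 53·9100² = 1 ✓
n=2: (66249,9100)∘(66249,9100) = (66249·66249+53·9100·9100, 66249·9100+9100·66249) = (8777860001,1205731800)
n=3: (8777860001,1205731800)∘(66249,9100) = (66249·8777860001+53·9100·1205731800, 66249·1205731800+9100·8777860001) = (1163048894346249,159757052027300)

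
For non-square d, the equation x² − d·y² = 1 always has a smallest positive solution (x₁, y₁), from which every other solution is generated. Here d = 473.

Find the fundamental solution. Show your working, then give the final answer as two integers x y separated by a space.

87 4

[21; 1,2,1,42] for √473; ℓ=4 ⇒ convergent index 3
a_0=21:  p_0=21·1+0=21,  q_0=21·0+1=1
a_1=1:  p_1=1·21+1=22,  q_1=1·1+0=1
a_2=2:  p_2=2·22+21=65,  q_2=2·1+1=3
a_3=1:  p_3=1·65+22=87,  q_3=1·3+1=4
→ (87, 4).  Check: 87²=7569, 473·4²=7568, difference 1.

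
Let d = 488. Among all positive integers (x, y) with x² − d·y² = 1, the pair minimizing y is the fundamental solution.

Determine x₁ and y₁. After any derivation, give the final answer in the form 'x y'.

d=488: √d = [22; 11,44] (ℓ=2, even), read p_1/q_1
step 0: (22, 1)  from 22·(1,0) + (0,1)
step 1: (243, 11)  from 11·(22,1) + (1,0)
→ (243, 11).  Check: 243²=59049, 488·11²=59048, difference 1.

243 11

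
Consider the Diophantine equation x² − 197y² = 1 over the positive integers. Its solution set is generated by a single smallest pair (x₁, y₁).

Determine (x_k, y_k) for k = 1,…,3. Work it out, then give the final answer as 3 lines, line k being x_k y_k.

393 28
308897 22008
242792649 17298260

√197 → a₀=14, period (28); ℓ=1 odd so k=1
i=0: a=14 ⇒ p=14, q=1
i=1: a=28 ⇒ p=393, q=28
(x₁, y₁) = (393, 28);  393² − 197·28² = 1 ✓
n=2: (393,28)∘(393,28) = (393·393+197·28·28, 393·28+28·393) = (308897,22008)
n=3: (308897,22008)∘(393,28) = (393·308897+197·28·22008, 393·22008+28·308897) = (242792649,17298260)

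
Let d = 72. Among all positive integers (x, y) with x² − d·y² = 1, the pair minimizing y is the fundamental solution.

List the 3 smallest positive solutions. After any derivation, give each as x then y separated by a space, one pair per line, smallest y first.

17 2
577 68
19601 2310

[8; 2,16] for √72; ℓ=2 ⇒ convergent index 1
step 0: (8, 1)  from 8·(1,0) + (0,1)
step 1: (17, 2)  from 2·(8,1) + (1,0)
fundamental: x₁=17, y₁=2  (since 289 − 72·4 = 1)
k=2:  x_2 = 17·17+72·2·2 = 577,  y_2 = 17·2+2·17 = 68
k=3:  x_3 = 17·577+72·2·68 = 19601,  y_3 = 17·68+2·577 = 2310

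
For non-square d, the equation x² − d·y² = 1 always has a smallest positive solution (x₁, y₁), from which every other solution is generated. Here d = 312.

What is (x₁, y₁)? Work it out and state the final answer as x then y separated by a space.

53 3

√312 → a₀=17, period (1,1,1,34); ℓ=4 even so k=3
i=0: a=17 ⇒ p=17, q=1
…
i=2: a=1 ⇒ p=35, q=2
i=3: a=1 ⇒ p=53, q=3
→ (53, 3).  Check: 53²=2809, 312·3²=2808, difference 1.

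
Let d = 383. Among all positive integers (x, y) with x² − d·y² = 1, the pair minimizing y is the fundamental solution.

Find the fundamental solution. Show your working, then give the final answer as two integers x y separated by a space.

d=383: √d = [19; 1,1,3,19,3,1,1,38] (ℓ=8, even), read p_7/q_7
i=0: a=19 ⇒ p=19, q=1
i=1: a=1 ⇒ p=20, q=1
i=2: a=1 ⇒ p=39, q=2
i=3: a=3 ⇒ p=137, q=7
i=4: a=19 ⇒ p=2642, q=135
i=5: a=3 ⇒ p=8063, q=412
i=6: a=1 ⇒ p=10705, q=547
i=7: a=1 ⇒ p=18768, q=959
→ (18768, 959).  Check: 18768²=352237824, 383·959²=352237823, difference 1.

18768 959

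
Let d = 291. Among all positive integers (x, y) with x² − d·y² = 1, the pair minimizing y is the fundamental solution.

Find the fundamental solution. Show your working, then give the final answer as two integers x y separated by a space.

d=291: √d = [17; 17,34] (ℓ=2, even), read p_1/q_1
k=0  a_k=17  p_k/q_k = 17/1
k=1  a_k=17  p_k/q_k = 290/17
fundamental: x₁=290, y₁=17  (since 84100 − 291·289 = 1)

290 17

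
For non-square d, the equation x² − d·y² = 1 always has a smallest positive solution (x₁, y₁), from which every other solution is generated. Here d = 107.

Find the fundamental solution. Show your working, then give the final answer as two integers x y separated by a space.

962 93

d=107: √d = [10; 2,1,9,1,2,20] (ℓ=6, even), read p_5/q_5
k=0  a_k=10  p_k/q_k = 10/1
…
k=2  a_k=1  p_k/q_k = 31/3
k=3  a_k=9  p_k/q_k = 300/29
k=4  a_k=1  p_k/q_k = 331/32
k=5  a_k=2  p_k/q_k = 962/93
fundamental: x₁=962, y₁=93  (since 925444 − 107·8649 = 1)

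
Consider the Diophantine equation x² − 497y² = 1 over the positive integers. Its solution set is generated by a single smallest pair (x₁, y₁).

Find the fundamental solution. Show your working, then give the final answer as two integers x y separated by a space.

d=497: √d = [22; 3,2,2,5,6,5,2,2,3,44] (ℓ=10, even), read p_9/q_9
a_0=22:  p_0=22·1+0=22,  q_0=22·0+1=1
a_1=3:  p_1=3·22+1=67,  q_1=3·1+0=3
a_2=2:  p_2=2·67+22=156,  q_2=2·3+1=7
…
a_4=5:  p_4=5·379+156=2051,  q_4=5·17+7=92
…
a_8=2:  p_8=2·143637+65476=352750,  q_8=2·6443+2937=15823
a_9=3:  p_9=3·352750+143637=1201887,  q_9=3·15823+6443=53912
(x₁, y₁) = (1201887, 53912);  1201887² − 497·53912² = 1 ✓

1201887 53912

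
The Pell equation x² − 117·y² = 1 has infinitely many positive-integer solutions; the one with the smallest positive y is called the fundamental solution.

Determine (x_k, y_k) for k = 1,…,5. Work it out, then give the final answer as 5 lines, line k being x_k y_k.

649 60
842401 77880
1093435849 101088180
1419278889601 131212379760
1842222905266249 170313567840300

√117 = [10; 1,4,2,4,1,20, …], period ℓ=6 (even) → k=5
i=0: a=10 ⇒ p=10, q=1
…
i=2: a=4 ⇒ p=54, q=5
…
i=4: a=4 ⇒ p=530, q=49
i=5: a=1 ⇒ p=649, q=60
fundamental: x₁=649, y₁=60  (since 421201 − 117·3600 = 1)
k=2:  x_2 = 649·649+117·60·60 = 842401,  y_2 = 649·60+60·649 = 77880
k=3:  x_3 = 649·842401+117·60·77880 = 1093435849,  y_3 = 649·77880+60·842401 = 101088180
k=4:  x_4 = 649·1093435849+117·60·101088180 = 1419278889601,  y_4 = 649·101088180+60·1093435849 = 131212379760
k=5:  x_5 = 649·1419278889601+117·60·131212379760 = 1842222905266249,  y_5 = 649·131212379760+60·1419278889601 = 170313567840300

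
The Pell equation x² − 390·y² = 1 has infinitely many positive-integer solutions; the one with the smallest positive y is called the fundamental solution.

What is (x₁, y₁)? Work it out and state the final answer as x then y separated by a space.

79 4

d=390: √d = [19; 1,2,1,38] (ℓ=4, even), read p_3/q_3
step 0: (19, 1)  from 19·(1,0) + (0,1)
step 1: (20, 1)  from 1·(19,1) + (1,0)
step 2: (59, 3)  from 2·(20,1) + (19,1)
step 3: (79, 4)  from 1·(59,3) + (20,1)
(x₁, y₁) = (79, 4);  79² − 390·4² = 1 ✓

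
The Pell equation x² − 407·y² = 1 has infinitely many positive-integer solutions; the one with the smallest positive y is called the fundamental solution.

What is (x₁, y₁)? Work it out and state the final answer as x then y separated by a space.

2663 132

√407 = [20; 5,1,2,1,5,40, …], period ℓ=6 (even) → k=5
a_0=20:  p_0=20·1+0=20,  q_0=20·0+1=1
…
a_2=1:  p_2=1·101+20=121,  q_2=1·5+1=6
…
a_4=1:  p_4=1·343+121=464,  q_4=1·17+6=23
a_5=5:  p_5=5·464+343=2663,  q_5=5·23+17=132
fundamental: x₁=2663, y₁=132  (since 7091569 − 407·17424 = 1)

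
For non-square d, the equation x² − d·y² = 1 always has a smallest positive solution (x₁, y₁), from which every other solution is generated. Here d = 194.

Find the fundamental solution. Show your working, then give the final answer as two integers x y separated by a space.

195 14

[13; 1,12,1,26] for √194; ℓ=4 ⇒ convergent index 3
step 0: (13, 1)  from 13·(1,0) + (0,1)
step 1: (14, 1)  from 1·(13,1) + (1,0)
step 2: (181, 13)  from 12·(14,1) + (13,1)
step 3: (195, 14)  from 1·(181,13) + (14,1)
fundamental: x₁=195, y₁=14  (since 38025 − 194·196 = 1)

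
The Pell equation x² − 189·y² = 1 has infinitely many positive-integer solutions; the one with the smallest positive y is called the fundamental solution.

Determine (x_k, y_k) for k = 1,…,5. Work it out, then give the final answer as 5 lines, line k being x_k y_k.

55 4
6049 440
665335 48396
73180801 5323120
8049222775 585494804

√189 = [13; 1,2,1,26, …], period ℓ=4 (even) → k=3
k=0  a_k=13  p_k/q_k = 13/1
…
k=2  a_k=2  p_k/q_k = 41/3
k=3  a_k=1  p_k/q_k = 55/4
fundamental: x₁=55, y₁=4  (since 3025 − 189·16 = 1)
(55+4√189)^2 = 6049 + 440√189
(55+4√189)^3 = 665335 + 48396√189
(55+4√189)^4 = 73180801 + 5323120√189
(55+4√189)^5 = 8049222775 + 585494804√189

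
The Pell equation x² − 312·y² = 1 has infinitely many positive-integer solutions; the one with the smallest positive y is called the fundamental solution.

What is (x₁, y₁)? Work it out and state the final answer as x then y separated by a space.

53 3

√312 = [17; 1,1,1,34, …], period ℓ=4 (even) → k=3
k=0  a_k=17  p_k/q_k = 17/1
k=1  a_k=1  p_k/q_k = 18/1
k=2  a_k=1  p_k/q_k = 35/2
k=3  a_k=1  p_k/q_k = 53/3
(x₁, y₁) = (53, 3);  53² − 312·3² = 1 ✓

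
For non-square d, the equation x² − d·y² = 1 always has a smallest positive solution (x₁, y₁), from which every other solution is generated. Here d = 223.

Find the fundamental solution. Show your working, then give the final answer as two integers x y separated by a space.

224 15

[14; 1,13,1,28] for √223; ℓ=4 ⇒ convergent index 3
step 0: (14, 1)  from 14·(1,0) + (0,1)
step 1: (15, 1)  from 1·(14,1) + (1,0)
step 2: (209, 14)  from 13·(15,1) + (14,1)
step 3: (224, 15)  from 1·(209,14) + (15,1)
fundamental: x₁=224, y₁=15  (since 50176 − 223·225 = 1)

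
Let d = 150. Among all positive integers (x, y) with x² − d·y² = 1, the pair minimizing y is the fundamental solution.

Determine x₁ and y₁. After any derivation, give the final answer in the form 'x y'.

49 4

[12; 4,24] for √150; ℓ=2 ⇒ convergent index 1
a_0=12:  p_0=12·1+0=12,  q_0=12·0+1=1
a_1=4:  p_1=4·12+1=49,  q_1=4·1+0=4
→ (49, 4).  Check: 49²=2401, 150·4²=2400, difference 1.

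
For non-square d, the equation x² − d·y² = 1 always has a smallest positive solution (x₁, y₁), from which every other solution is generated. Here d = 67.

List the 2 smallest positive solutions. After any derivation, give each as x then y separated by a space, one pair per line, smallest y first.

48842 5967
4771081927 582880428

√67 = [8; 5,2,1,1,7,1,1,2,5,16, …], period ℓ=10 (even) → k=9
k=0  a_k=8  p_k/q_k = 8/1
k=1  a_k=5  p_k/q_k = 41/5
…
k=6  a_k=1  p_k/q_k = 1899/232
k=7  a_k=1  p_k/q_k = 3577/437
k=8  a_k=2  p_k/q_k = 9053/1106
k=9  a_k=5  p_k/q_k = 48842/5967
fundamental: x₁=48842, y₁=5967  (since 2385540964 − 67·35605089 = 1)
(x_2, y_2) = (48842·48842 + 67·5967·5967, 48842·5967 + 5967·48842) = (4771081927, 582880428)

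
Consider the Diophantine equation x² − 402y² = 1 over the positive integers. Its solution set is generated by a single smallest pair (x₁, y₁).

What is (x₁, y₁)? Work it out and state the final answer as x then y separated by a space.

d=402: √d = [20; 20,40] (ℓ=2, even), read p_1/q_1
i=0: a=20 ⇒ p=20, q=1
i=1: a=20 ⇒ p=401, q=20
(x₁, y₁) = (401, 20);  401² − 402·20² = 1 ✓

401 20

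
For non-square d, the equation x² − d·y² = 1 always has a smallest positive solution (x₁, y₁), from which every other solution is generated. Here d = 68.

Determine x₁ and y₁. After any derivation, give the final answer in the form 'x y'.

33 4

√68 → a₀=8, period (4,16); ℓ=2 even so k=1
step 0: (8, 1)  from 8·(1,0) + (0,1)
step 1: (33, 4)  from 4·(8,1) + (1,0)
fundamental: x₁=33, y₁=4  (since 1089 − 68·16 = 1)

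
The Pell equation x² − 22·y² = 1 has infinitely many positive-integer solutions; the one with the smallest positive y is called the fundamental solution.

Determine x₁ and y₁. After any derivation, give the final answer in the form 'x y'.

d=22: √d = [4; 1,2,4,2,1,8] (ℓ=6, even), read p_5/q_5
k=0  a_k=4  p_k/q_k = 4/1
k=1  a_k=1  p_k/q_k = 5/1
k=2  a_k=2  p_k/q_k = 14/3
k=3  a_k=4  p_k/q_k = 61/13
k=4  a_k=2  p_k/q_k = 136/29
k=5  a_k=1  p_k/q_k = 197/42
(x₁, y₁) = (197, 42);  197² − 22·42² = 1 ✓

197 42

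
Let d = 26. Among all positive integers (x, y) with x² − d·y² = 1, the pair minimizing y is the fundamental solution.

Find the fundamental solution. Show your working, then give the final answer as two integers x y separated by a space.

d=26: √d = [5; 10] (ℓ=1, odd), read p_1/q_1
i=0: a=5 ⇒ p=5, q=1
i=1: a=10 ⇒ p=51, q=10
fundamental: x₁=51, y₁=10  (since 2601 − 26·100 = 1)

51 10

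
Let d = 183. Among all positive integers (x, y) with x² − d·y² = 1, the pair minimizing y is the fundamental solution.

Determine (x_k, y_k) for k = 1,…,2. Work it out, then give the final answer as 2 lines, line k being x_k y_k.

487 36
474337 35064

[13; 1,1,8,1,1,26] for √183; ℓ=6 ⇒ convergent index 5
a_0=13:  p_0=13·1+0=13,  q_0=13·0+1=1
a_1=1:  p_1=1·13+1=14,  q_1=1·1+0=1
a_2=1:  p_2=1·14+13=27,  q_2=1·1+1=2
a_3=8:  p_3=8·27+14=230,  q_3=8·2+1=17
a_4=1:  p_4=1·230+27=257,  q_4=1·17+2=19
a_5=1:  p_5=1·257+230=487,  q_5=1·19+17=36
fundamental: x₁=487, y₁=36  (since 237169 − 183·1296 = 1)
(x_2, y_2) = (487·487 + 183·36·36, 487·36 + 36·487) = (474337, 35064)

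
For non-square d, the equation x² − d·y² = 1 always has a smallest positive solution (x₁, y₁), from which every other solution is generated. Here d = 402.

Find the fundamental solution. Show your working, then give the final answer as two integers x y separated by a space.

401 20

d=402: √d = [20; 20,40] (ℓ=2, even), read p_1/q_1
step 0: (20, 1)  from 20·(1,0) + (0,1)
step 1: (401, 20)  from 20·(20,1) + (1,0)
(x₁, y₁) = (401, 20);  401² − 402·20² = 1 ✓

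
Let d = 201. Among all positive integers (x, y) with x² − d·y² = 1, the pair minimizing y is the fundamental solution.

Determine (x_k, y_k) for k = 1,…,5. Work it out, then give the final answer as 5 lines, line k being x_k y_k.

515095 36332
530645718049 37428863080
546665912276384215 38558840456348868
563169756167477608732801 39722931849688611461840
580171851105627091828167877975 40922167162192151801416600732

[14; 5,1,1,1,2,…,1,5,28] for √201; ℓ=14 ⇒ convergent index 13
step 0: (14, 1)  from 14·(1,0) + (0,1)
…
step 4: (241, 17)  from 1·(156,11) + (85,6)
step 5: (638, 45)  from 2·(241,17) + (156,11)
step 6: (879, 62)  from 1·(638,45) + (241,17)
…
step 9: (24768, 1747)  from 2·(8549,603) + (7670,541)
…
step 11: (58085, 4097)  from 1·(33317,2350) + (24768,1747)
step 12: (91402, 6447)  from 1·(58085,4097) + (33317,2350)
step 13: (515095, 36332)  from 5·(91402,6447) + (58085,4097)
(x₁, y₁) = (515095, 36332);  515095² − 201·36332² = 1 ✓
(515095+36332√201)^2 = 530645718049 + 37428863080√201
(515095+36332√201)^3 = 546665912276384215 + 38558840456348868√201
(515095+36332√201)^4 = 563169756167477608732801 + 39722931849688611461840√201
(515095+36332√201)^5 = 580171851105627091828167877975 + 40922167162192151801416600732√201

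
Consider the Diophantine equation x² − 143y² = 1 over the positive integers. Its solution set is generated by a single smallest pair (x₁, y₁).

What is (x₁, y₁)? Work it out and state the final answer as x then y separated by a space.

√143 = [11; 1,22, …], period ℓ=2 (even) → k=1
k=0  a_k=11  p_k/q_k = 11/1
k=1  a_k=1  p_k/q_k = 12/1
→ (12, 1).  Check: 12²=144, 143·1²=143, difference 1.

12 1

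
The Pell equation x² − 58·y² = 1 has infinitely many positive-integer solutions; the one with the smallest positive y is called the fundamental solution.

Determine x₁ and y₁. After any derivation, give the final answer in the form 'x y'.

19603 2574

√58 = [7; 1,1,1,1,1,1,14, …], period ℓ=7 (odd) → k=13
step 0: (7, 1)  from 7·(1,0) + (0,1)
…
step 3: (23, 3)  from 1·(15,2) + (8,1)
step 4: (38, 5)  from 1·(23,3) + (15,2)
step 5: (61, 8)  from 1·(38,5) + (23,3)
step 6: (99, 13)  from 1·(61,8) + (38,5)
step 7: (1447, 190)  from 14·(99,13) + (61,8)
step 8: (1546, 203)  from 1·(1447,190) + (99,13)
step 9: (2993, 393)  from 1·(1546,203) + (1447,190)
step 10: (4539, 596)  from 1·(2993,393) + (1546,203)
…
step 12: (12071, 1585)  from 1·(7532,989) + (4539,596)
step 13: (19603, 2574)  from 1·(12071,1585) + (7532,989)
(x₁, y₁) = (19603, 2574);  19603² − 58·2574² = 1 ✓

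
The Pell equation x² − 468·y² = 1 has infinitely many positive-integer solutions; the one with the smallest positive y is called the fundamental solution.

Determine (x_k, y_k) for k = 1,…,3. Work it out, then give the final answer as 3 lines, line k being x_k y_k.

649 30
842401 38940
1093435849 50544090

d=468: √d = [21; 1,1,1,2,1,1,1,42] (ℓ=8, even), read p_7/q_7
k=0  a_k=21  p_k/q_k = 21/1
k=1  a_k=1  p_k/q_k = 22/1
k=2  a_k=1  p_k/q_k = 43/2
k=3  a_k=1  p_k/q_k = 65/3
…
k=5  a_k=1  p_k/q_k = 238/11
k=6  a_k=1  p_k/q_k = 411/19
k=7  a_k=1  p_k/q_k = 649/30
fundamental: x₁=649, y₁=30  (since 421201 − 468·900 = 1)
(649+30√468)^2 = 842401 + 38940√468
(649+30√468)^3 = 1093435849 + 50544090√468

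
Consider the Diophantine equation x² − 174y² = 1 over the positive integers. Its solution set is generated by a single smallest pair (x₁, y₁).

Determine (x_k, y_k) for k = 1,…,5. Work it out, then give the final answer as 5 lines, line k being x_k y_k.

1451 110
4210801 319220
12219743051 926376330
35461690123201 2688343790440
102909812517786251 7801572753480550

[13; 5,4,5,26] for √174; ℓ=4 ⇒ convergent index 3
step 0: (13, 1)  from 13·(1,0) + (0,1)
…
step 2: (277, 21)  from 4·(66,5) + (13,1)
step 3: (1451, 110)  from 5·(277,21) + (66,5)
→ (1451, 110).  Check: 1451²=2105401, 174·110²=2105400, difference 1.
(x_2, y_2) = (1451·1451 + 174·110·110, 1451·110 + 110·1451) = (4210801, 319220)
(x_3, y_3) = (1451·4210801 + 174·110·319220, 1451·319220 + 110·4210801) = (12219743051, 926376330)
(x_4, y_4) = (1451·12219743051 + 174·110·926376330, 1451·926376330 + 110·12219743051) = (35461690123201, 2688343790440)
(x_5, y_5) = (1451·35461690123201 + 174·110·2688343790440, 1451·2688343790440 + 110·35461690123201) = (102909812517786251, 7801572753480550)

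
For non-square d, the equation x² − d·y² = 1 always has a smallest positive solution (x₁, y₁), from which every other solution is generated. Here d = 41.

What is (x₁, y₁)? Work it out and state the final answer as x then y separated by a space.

2049 320

√41 = [6; 2,2,12, …], period ℓ=3 (odd) → k=5
a_0=6:  p_0=6·1+0=6,  q_0=6·0+1=1
a_1=2:  p_1=2·6+1=13,  q_1=2·1+0=2
…
a_4=2:  p_4=2·397+32=826,  q_4=2·62+5=129
a_5=2:  p_5=2·826+397=2049,  q_5=2·129+62=320
(x₁, y₁) = (2049, 320);  2049² − 41·320² = 1 ✓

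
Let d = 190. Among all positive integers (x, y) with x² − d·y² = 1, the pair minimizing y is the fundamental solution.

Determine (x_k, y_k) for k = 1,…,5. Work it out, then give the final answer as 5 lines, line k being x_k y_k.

52021 3774
5412368881 392654508
563113683064981 40852560317562
58587473808034384321 4250382080167131096
6095557949372399730460501 442218252343896093172470

√190 → a₀=13, period (1,3,1,1,1,…,3,1,26); ℓ=14 even so k=13
i=0: a=13 ⇒ p=13, q=1
…
i=2: a=3 ⇒ p=55, q=4
…
i=5: a=1 ⇒ p=193, q=14
i=6: a=2 ⇒ p=510, q=37
i=7: a=2 ⇒ p=1213, q=88
i=8: a=2 ⇒ p=2936, q=213
i=9: a=1 ⇒ p=4149, q=301
i=10: a=1 ⇒ p=7085, q=514
i=11: a=1 ⇒ p=11234, q=815
i=12: a=3 ⇒ p=40787, q=2959
i=13: a=1 ⇒ p=52021, q=3774
fundamental: x₁=52021, y₁=3774  (since 2706184441 − 190·14243076 = 1)
n=2: (52021,3774)∘(52021,3774) = (52021·52021+190·3774·3774, 52021·3774+3774·52021) = (5412368881,392654508)
n=3: (5412368881,392654508)∘(52021,3774) = (52021·5412368881+190·3774·392654508, 52021·392654508+3774·5412368881) = (563113683064981,40852560317562)
n=4: (563113683064981,40852560317562)∘(52021,3774) = (52021·563113683064981+190·3774·40852560317562, 52021·40852560317562+3774·563113683064981) = (58587473808034384321,4250382080167131096)
n=5: (58587473808034384321,4250382080167131096)∘(52021,3774) = (52021·58587473808034384321+190·3774·4250382080167131096, 52021·4250382080167131096+3774·58587473808034384321) = (6095557949372399730460501,442218252343896093172470)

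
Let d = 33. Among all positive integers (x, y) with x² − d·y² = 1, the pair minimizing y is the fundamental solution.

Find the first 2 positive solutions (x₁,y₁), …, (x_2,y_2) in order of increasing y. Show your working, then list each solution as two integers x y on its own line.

23 4
1057 184

√33 = [5; 1,2,1,10, …], period ℓ=4 (even) → k=3
step 0: (5, 1)  from 5·(1,0) + (0,1)
step 1: (6, 1)  from 1·(5,1) + (1,0)
step 2: (17, 3)  from 2·(6,1) + (5,1)
step 3: (23, 4)  from 1·(17,3) + (6,1)
fundamental: x₁=23, y₁=4  (since 529 − 33·16 = 1)
(x_2, y_2) = (23·23 + 33·4·4, 23·4 + 4·23) = (1057, 184)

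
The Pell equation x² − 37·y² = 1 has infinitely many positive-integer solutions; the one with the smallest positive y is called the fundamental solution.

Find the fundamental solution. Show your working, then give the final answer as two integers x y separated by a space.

[6; 12] for √37; ℓ=1 ⇒ convergent index 1
k=0  a_k=6  p_k/q_k = 6/1
k=1  a_k=12  p_k/q_k = 73/12
→ (73, 12).  Check: 73²=5329, 37·12²=5328, difference 1.

73 12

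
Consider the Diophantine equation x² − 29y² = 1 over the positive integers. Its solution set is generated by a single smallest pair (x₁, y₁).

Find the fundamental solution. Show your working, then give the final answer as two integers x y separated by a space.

9801 1820

d=29: √d = [5; 2,1,1,2,10] (ℓ=5, odd), read p_9/q_9
a_0=5:  p_0=5·1+0=5,  q_0=5·0+1=1
a_1=2:  p_1=2·5+1=11,  q_1=2·1+0=2
a_2=1:  p_2=1·11+5=16,  q_2=1·2+1=3
…
a_4=2:  p_4=2·27+16=70,  q_4=2·5+3=13
a_5=10:  p_5=10·70+27=727,  q_5=10·13+5=135
…
a_8=1:  p_8=1·2251+1524=3775,  q_8=1·418+283=701
a_9=2:  p_9=2·3775+2251=9801,  q_9=2·701+418=1820
→ (9801, 1820).  Check: 9801²=96059601, 29·1820²=96059600, difference 1.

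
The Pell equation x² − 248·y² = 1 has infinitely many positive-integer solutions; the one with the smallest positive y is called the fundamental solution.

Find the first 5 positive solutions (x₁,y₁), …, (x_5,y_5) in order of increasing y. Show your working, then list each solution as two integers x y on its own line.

63 4
7937 504
999999 63500
125991937 8000496
15873984063 1007998996

[15; 1,2,1,30] for √248; ℓ=4 ⇒ convergent index 3
k=0  a_k=15  p_k/q_k = 15/1
k=1  a_k=1  p_k/q_k = 16/1
k=2  a_k=2  p_k/q_k = 47/3
k=3  a_k=1  p_k/q_k = 63/4
→ (63, 4).  Check: 63²=3969, 248·4²=3968, difference 1.
k=2:  x_2 = 63·63+248·4·4 = 7937,  y_2 = 63·4+4·63 = 504
k=3:  x_3 = 63·7937+248·4·504 = 999999,  y_3 = 63·504+4·7937 = 63500
k=4:  x_4 = 63·999999+248·4·63500 = 125991937,  y_4 = 63·63500+4·999999 = 8000496
k=5:  x_5 = 63·125991937+248·4·8000496 = 15873984063,  y_5 = 63·8000496+4·125991937 = 1007998996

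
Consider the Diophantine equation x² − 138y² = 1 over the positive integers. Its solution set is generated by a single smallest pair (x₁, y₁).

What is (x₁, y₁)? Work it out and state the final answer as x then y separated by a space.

47 4

√138 = [11; 1,2,1,22, …], period ℓ=4 (even) → k=3
step 0: (11, 1)  from 11·(1,0) + (0,1)
…
step 2: (35, 3)  from 2·(12,1) + (11,1)
step 3: (47, 4)  from 1·(35,3) + (12,1)
→ (47, 4).  Check: 47²=2209, 138·4²=2208, difference 1.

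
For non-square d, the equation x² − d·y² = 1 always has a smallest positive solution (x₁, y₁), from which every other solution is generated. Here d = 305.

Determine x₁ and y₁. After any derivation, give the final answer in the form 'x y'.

√305 = [17; 2,6,2,34, …], period ℓ=4 (even) → k=3
step 0: (17, 1)  from 17·(1,0) + (0,1)
step 1: (35, 2)  from 2·(17,1) + (1,0)
step 2: (227, 13)  from 6·(35,2) + (17,1)
step 3: (489, 28)  from 2·(227,13) + (35,2)
(x₁, y₁) = (489, 28);  489² − 305·28² = 1 ✓

489 28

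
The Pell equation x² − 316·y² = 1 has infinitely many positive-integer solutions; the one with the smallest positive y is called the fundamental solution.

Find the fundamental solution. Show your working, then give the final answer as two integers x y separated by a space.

12799 720

[17; 1,3,2,8,2,3,1,34] for √316; ℓ=8 ⇒ convergent index 7
i=0: a=17 ⇒ p=17, q=1
…
i=2: a=3 ⇒ p=71, q=4
i=3: a=2 ⇒ p=160, q=9
i=4: a=8 ⇒ p=1351, q=76
i=5: a=2 ⇒ p=2862, q=161
i=6: a=3 ⇒ p=9937, q=559
i=7: a=1 ⇒ p=12799, q=720
fundamental: x₁=12799, y₁=720  (since 163814401 − 316·518400 = 1)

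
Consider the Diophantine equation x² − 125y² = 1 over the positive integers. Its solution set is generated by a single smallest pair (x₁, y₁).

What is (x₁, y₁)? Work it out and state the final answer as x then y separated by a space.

930249 83204

√125 = [11; 5,1,1,5,22, …], period ℓ=5 (odd) → k=9
step 0: (11, 1)  from 11·(1,0) + (0,1)
step 1: (56, 5)  from 5·(11,1) + (1,0)
…
step 3: (123, 11)  from 1·(67,6) + (56,5)
…
step 8: (167761, 15005)  from 1·(91444,8179) + (76317,6826)
step 9: (930249, 83204)  from 5·(167761,15005) + (91444,8179)
→ (930249, 83204).  Check: 930249²=865363202001, 125·83204²=865363202000, difference 1.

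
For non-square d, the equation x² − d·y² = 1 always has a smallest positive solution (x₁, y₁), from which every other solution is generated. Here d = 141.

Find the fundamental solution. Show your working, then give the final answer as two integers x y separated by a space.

95 8

√141 = [11; 1,6,1,22, …], period ℓ=4 (even) → k=3
step 0: (11, 1)  from 11·(1,0) + (0,1)
step 1: (12, 1)  from 1·(11,1) + (1,0)
step 2: (83, 7)  from 6·(12,1) + (11,1)
step 3: (95, 8)  from 1·(83,7) + (12,1)
fundamental: x₁=95, y₁=8  (since 9025 − 141·64 = 1)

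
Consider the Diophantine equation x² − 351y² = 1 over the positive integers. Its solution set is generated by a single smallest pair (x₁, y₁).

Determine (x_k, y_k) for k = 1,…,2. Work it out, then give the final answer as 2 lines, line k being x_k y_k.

√351 → a₀=18, period (1,2,1,3,2,2,2,3,1,2,1,36); ℓ=12 even so k=11
step 0: (18, 1)  from 18·(1,0) + (0,1)
step 1: (19, 1)  from 1·(18,1) + (1,0)
step 2: (56, 3)  from 2·(19,1) + (18,1)
step 3: (75, 4)  from 1·(56,3) + (19,1)
…
step 6: (1555, 83)  from 2·(637,34) + (281,15)
step 7: (3747, 200)  from 2·(1555,83) + (637,34)
step 8: (12796, 683)  from 3·(3747,200) + (1555,83)
…
step 10: (45882, 2449)  from 2·(16543,883) + (12796,683)
step 11: (62425, 3332)  from 1·(45882,2449) + (16543,883)
fundamental: x₁=62425, y₁=3332  (since 3896880625 − 351·11102224 = 1)
n=2: (62425,3332)∘(62425,3332) = (62425·62425+351·3332·3332, 62425·3332+3332·62425) = (7793761249,416000200)

62425 3332
7793761249 416000200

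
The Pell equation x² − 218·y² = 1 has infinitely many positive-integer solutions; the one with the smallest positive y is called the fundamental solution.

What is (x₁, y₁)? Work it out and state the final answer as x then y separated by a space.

√218 = [14; 1,3,3,1,28, …], period ℓ=5 (odd) → k=9
step 0: (14, 1)  from 14·(1,0) + (0,1)
step 1: (15, 1)  from 1·(14,1) + (1,0)
step 2: (59, 4)  from 3·(15,1) + (14,1)
step 3: (192, 13)  from 3·(59,4) + (15,1)
step 4: (251, 17)  from 1·(192,13) + (59,4)
…
step 8: (96370, 6527)  from 3·(29633,2007) + (7471,506)
step 9: (126003, 8534)  from 1·(96370,6527) + (29633,2007)
(x₁, y₁) = (126003, 8534);  126003² − 218·8534² = 1 ✓

126003 8534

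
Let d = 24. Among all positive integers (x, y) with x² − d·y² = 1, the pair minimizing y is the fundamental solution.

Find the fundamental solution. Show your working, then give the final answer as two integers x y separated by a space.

√24 → a₀=4, period (1,8); ℓ=2 even so k=1
i=0: a=4 ⇒ p=4, q=1
i=1: a=1 ⇒ p=5, q=1
fundamental: x₁=5, y₁=1  (since 25 − 24·1 = 1)

5 1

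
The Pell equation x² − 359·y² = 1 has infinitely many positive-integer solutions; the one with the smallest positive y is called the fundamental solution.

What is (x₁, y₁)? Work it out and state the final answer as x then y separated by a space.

√359 = [18; 1,17,1,36, …], period ℓ=4 (even) → k=3
step 0: (18, 1)  from 18·(1,0) + (0,1)
step 1: (19, 1)  from 1·(18,1) + (1,0)
step 2: (341, 18)  from 17·(19,1) + (18,1)
step 3: (360, 19)  from 1·(341,18) + (19,1)
→ (360, 19).  Check: 360²=129600, 359·19²=129599, difference 1.

360 19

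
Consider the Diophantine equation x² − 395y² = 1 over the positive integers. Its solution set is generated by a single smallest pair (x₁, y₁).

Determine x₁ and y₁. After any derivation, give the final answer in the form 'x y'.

159 8

d=395: √d = [19; 1,6,1,38] (ℓ=4, even), read p_3/q_3
k=0  a_k=19  p_k/q_k = 19/1
…
k=2  a_k=6  p_k/q_k = 139/7
k=3  a_k=1  p_k/q_k = 159/8
→ (159, 8).  Check: 159²=25281, 395·8²=25280, difference 1.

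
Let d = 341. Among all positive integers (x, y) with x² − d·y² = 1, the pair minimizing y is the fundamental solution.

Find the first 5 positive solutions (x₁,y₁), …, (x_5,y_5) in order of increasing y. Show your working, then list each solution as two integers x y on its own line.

10626551 575460
225847172311201 12230310076920
4799952989541519968951 259932027556408030380
102013890481930631287980124801 5524361894723138392975161840
2168111619829296063734843424848413751 117409826833463862093989641643997300

√341 → a₀=18, period (2,6,1,8,2,…,6,2,36); ℓ=14 even so k=13
i=0: a=18 ⇒ p=18, q=1
i=1: a=2 ⇒ p=37, q=2
…
i=3: a=1 ⇒ p=277, q=15
i=4: a=8 ⇒ p=2456, q=133
i=5: a=2 ⇒ p=5189, q=281
i=6: a=1 ⇒ p=7645, q=414
i=7: a=2 ⇒ p=20479, q=1109
i=8: a=1 ⇒ p=28124, q=1523
…
i=11: a=1 ⇒ p=718667, q=38918
i=12: a=6 ⇒ p=4953942, q=268271
i=13: a=2 ⇒ p=10626551, q=575460
fundamental: x₁=10626551, y₁=575460  (since 112923586155601 − 341·331154211600 = 1)
k=2:  x_2 = 10626551·10626551+341·575460·575460 = 225847172311201,  y_2 = 10626551·575460+575460·10626551 = 12230310076920
k=3:  x_3 = 10626551·225847172311201+341·575460·12230310076920 = 4799952989541519968951,  y_3 = 10626551·12230310076920+575460·225847172311201 = 259932027556408030380
k=4:  x_4 = 10626551·4799952989541519968951+341·575460·259932027556408030380 = 102013890481930631287980124801,  y_4 = 10626551·259932027556408030380+575460·4799952989541519968951 = 5524361894723138392975161840
k=5:  x_5 = 10626551·102013890481930631287980124801+341·575460·5524361894723138392975161840 = 2168111619829296063734843424848413751,  y_5 = 10626551·5524361894723138392975161840+575460·102013890481930631287980124801 = 117409826833463862093989641643997300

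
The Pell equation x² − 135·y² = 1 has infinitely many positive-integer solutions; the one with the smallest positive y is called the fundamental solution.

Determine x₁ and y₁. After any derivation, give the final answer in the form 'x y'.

[11; 1,1,1,1,1,1,1,22] for √135; ℓ=8 ⇒ convergent index 7
i=0: a=11 ⇒ p=11, q=1
i=1: a=1 ⇒ p=12, q=1
i=2: a=1 ⇒ p=23, q=2
…
i=4: a=1 ⇒ p=58, q=5
i=5: a=1 ⇒ p=93, q=8
i=6: a=1 ⇒ p=151, q=13
i=7: a=1 ⇒ p=244, q=21
(x₁, y₁) = (244, 21);  244² − 135·21² = 1 ✓

244 21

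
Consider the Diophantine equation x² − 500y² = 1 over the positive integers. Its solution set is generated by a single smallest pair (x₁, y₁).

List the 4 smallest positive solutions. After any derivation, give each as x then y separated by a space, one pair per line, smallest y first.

930249 41602
1730726404001 77400437796
3220013013190122249 144003359718540806
5990827771012465337616001 267917962749548332043592

√500 → a₀=22, period (2,1,3,2,1,…,1,2,44); ℓ=14 even so k=13
k=0  a_k=22  p_k/q_k = 22/1
k=1  a_k=2  p_k/q_k = 45/2
k=2  a_k=1  p_k/q_k = 67/3
k=3  a_k=3  p_k/q_k = 246/11
…
k=12  a_k=1  p_k/q_k = 335522/15005
k=13  a_k=2  p_k/q_k = 930249/41602
→ (930249, 41602).  Check: 930249²=865363202001, 500·41602²=865363202000, difference 1.
k=2:  x_2 = 930249·930249+500·41602·41602 = 1730726404001,  y_2 = 930249·41602+41602·930249 = 77400437796
k=3:  x_3 = 930249·1730726404001+500·41602·77400437796 = 3220013013190122249,  y_3 = 930249·77400437796+41602·1730726404001 = 144003359718540806
k=4:  x_4 = 930249·3220013013190122249+500·41602·144003359718540806 = 5990827771012465337616001,  y_4 = 930249·144003359718540806+41602·3220013013190122249 = 267917962749548332043592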